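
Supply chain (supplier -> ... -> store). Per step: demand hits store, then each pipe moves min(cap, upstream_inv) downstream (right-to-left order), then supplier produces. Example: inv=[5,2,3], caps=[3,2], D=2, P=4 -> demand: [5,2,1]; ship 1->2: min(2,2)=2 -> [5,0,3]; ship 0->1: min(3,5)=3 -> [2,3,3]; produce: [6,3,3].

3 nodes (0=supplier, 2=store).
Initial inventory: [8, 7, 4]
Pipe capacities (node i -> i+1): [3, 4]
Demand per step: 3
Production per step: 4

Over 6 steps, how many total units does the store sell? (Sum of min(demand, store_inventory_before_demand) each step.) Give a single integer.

Answer: 18

Derivation:
Step 1: sold=3 (running total=3) -> [9 6 5]
Step 2: sold=3 (running total=6) -> [10 5 6]
Step 3: sold=3 (running total=9) -> [11 4 7]
Step 4: sold=3 (running total=12) -> [12 3 8]
Step 5: sold=3 (running total=15) -> [13 3 8]
Step 6: sold=3 (running total=18) -> [14 3 8]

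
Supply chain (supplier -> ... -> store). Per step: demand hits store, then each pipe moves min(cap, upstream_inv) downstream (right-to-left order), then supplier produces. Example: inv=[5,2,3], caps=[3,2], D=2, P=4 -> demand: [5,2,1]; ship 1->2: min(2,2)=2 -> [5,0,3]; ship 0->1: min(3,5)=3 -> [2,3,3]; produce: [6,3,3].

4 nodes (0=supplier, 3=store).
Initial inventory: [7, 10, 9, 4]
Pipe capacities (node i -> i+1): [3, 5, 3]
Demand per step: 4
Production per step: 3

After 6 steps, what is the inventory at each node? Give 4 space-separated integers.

Step 1: demand=4,sold=4 ship[2->3]=3 ship[1->2]=5 ship[0->1]=3 prod=3 -> inv=[7 8 11 3]
Step 2: demand=4,sold=3 ship[2->3]=3 ship[1->2]=5 ship[0->1]=3 prod=3 -> inv=[7 6 13 3]
Step 3: demand=4,sold=3 ship[2->3]=3 ship[1->2]=5 ship[0->1]=3 prod=3 -> inv=[7 4 15 3]
Step 4: demand=4,sold=3 ship[2->3]=3 ship[1->2]=4 ship[0->1]=3 prod=3 -> inv=[7 3 16 3]
Step 5: demand=4,sold=3 ship[2->3]=3 ship[1->2]=3 ship[0->1]=3 prod=3 -> inv=[7 3 16 3]
Step 6: demand=4,sold=3 ship[2->3]=3 ship[1->2]=3 ship[0->1]=3 prod=3 -> inv=[7 3 16 3]

7 3 16 3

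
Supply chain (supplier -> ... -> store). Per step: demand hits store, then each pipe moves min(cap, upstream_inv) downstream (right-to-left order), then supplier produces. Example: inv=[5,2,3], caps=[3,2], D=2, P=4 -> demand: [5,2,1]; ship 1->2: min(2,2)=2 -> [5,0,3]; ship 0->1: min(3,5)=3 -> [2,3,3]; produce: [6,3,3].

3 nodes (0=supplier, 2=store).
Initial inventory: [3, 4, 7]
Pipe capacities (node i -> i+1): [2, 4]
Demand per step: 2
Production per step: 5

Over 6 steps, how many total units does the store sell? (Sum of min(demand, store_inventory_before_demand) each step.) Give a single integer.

Answer: 12

Derivation:
Step 1: sold=2 (running total=2) -> [6 2 9]
Step 2: sold=2 (running total=4) -> [9 2 9]
Step 3: sold=2 (running total=6) -> [12 2 9]
Step 4: sold=2 (running total=8) -> [15 2 9]
Step 5: sold=2 (running total=10) -> [18 2 9]
Step 6: sold=2 (running total=12) -> [21 2 9]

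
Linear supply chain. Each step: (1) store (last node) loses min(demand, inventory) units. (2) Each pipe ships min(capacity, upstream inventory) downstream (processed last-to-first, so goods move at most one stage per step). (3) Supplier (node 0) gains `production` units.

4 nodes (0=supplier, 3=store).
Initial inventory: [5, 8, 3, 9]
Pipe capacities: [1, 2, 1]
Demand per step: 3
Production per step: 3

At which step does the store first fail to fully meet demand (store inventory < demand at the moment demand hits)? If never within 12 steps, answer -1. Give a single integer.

Step 1: demand=3,sold=3 ship[2->3]=1 ship[1->2]=2 ship[0->1]=1 prod=3 -> [7 7 4 7]
Step 2: demand=3,sold=3 ship[2->3]=1 ship[1->2]=2 ship[0->1]=1 prod=3 -> [9 6 5 5]
Step 3: demand=3,sold=3 ship[2->3]=1 ship[1->2]=2 ship[0->1]=1 prod=3 -> [11 5 6 3]
Step 4: demand=3,sold=3 ship[2->3]=1 ship[1->2]=2 ship[0->1]=1 prod=3 -> [13 4 7 1]
Step 5: demand=3,sold=1 ship[2->3]=1 ship[1->2]=2 ship[0->1]=1 prod=3 -> [15 3 8 1]
Step 6: demand=3,sold=1 ship[2->3]=1 ship[1->2]=2 ship[0->1]=1 prod=3 -> [17 2 9 1]
Step 7: demand=3,sold=1 ship[2->3]=1 ship[1->2]=2 ship[0->1]=1 prod=3 -> [19 1 10 1]
Step 8: demand=3,sold=1 ship[2->3]=1 ship[1->2]=1 ship[0->1]=1 prod=3 -> [21 1 10 1]
Step 9: demand=3,sold=1 ship[2->3]=1 ship[1->2]=1 ship[0->1]=1 prod=3 -> [23 1 10 1]
Step 10: demand=3,sold=1 ship[2->3]=1 ship[1->2]=1 ship[0->1]=1 prod=3 -> [25 1 10 1]
Step 11: demand=3,sold=1 ship[2->3]=1 ship[1->2]=1 ship[0->1]=1 prod=3 -> [27 1 10 1]
Step 12: demand=3,sold=1 ship[2->3]=1 ship[1->2]=1 ship[0->1]=1 prod=3 -> [29 1 10 1]
First stockout at step 5

5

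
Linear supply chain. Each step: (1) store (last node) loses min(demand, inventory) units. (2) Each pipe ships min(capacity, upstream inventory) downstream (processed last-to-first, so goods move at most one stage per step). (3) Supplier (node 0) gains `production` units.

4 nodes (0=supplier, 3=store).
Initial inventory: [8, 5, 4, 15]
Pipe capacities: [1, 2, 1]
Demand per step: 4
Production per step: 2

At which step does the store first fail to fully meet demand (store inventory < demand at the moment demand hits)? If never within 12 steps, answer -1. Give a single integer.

Step 1: demand=4,sold=4 ship[2->3]=1 ship[1->2]=2 ship[0->1]=1 prod=2 -> [9 4 5 12]
Step 2: demand=4,sold=4 ship[2->3]=1 ship[1->2]=2 ship[0->1]=1 prod=2 -> [10 3 6 9]
Step 3: demand=4,sold=4 ship[2->3]=1 ship[1->2]=2 ship[0->1]=1 prod=2 -> [11 2 7 6]
Step 4: demand=4,sold=4 ship[2->3]=1 ship[1->2]=2 ship[0->1]=1 prod=2 -> [12 1 8 3]
Step 5: demand=4,sold=3 ship[2->3]=1 ship[1->2]=1 ship[0->1]=1 prod=2 -> [13 1 8 1]
Step 6: demand=4,sold=1 ship[2->3]=1 ship[1->2]=1 ship[0->1]=1 prod=2 -> [14 1 8 1]
Step 7: demand=4,sold=1 ship[2->3]=1 ship[1->2]=1 ship[0->1]=1 prod=2 -> [15 1 8 1]
Step 8: demand=4,sold=1 ship[2->3]=1 ship[1->2]=1 ship[0->1]=1 prod=2 -> [16 1 8 1]
Step 9: demand=4,sold=1 ship[2->3]=1 ship[1->2]=1 ship[0->1]=1 prod=2 -> [17 1 8 1]
Step 10: demand=4,sold=1 ship[2->3]=1 ship[1->2]=1 ship[0->1]=1 prod=2 -> [18 1 8 1]
Step 11: demand=4,sold=1 ship[2->3]=1 ship[1->2]=1 ship[0->1]=1 prod=2 -> [19 1 8 1]
Step 12: demand=4,sold=1 ship[2->3]=1 ship[1->2]=1 ship[0->1]=1 prod=2 -> [20 1 8 1]
First stockout at step 5

5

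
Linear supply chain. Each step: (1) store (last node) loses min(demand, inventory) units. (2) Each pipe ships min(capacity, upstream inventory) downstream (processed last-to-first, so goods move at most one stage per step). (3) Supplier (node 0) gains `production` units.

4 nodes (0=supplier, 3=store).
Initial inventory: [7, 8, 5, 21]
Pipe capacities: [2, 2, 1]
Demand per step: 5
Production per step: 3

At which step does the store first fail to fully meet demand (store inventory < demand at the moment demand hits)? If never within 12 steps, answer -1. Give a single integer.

Step 1: demand=5,sold=5 ship[2->3]=1 ship[1->2]=2 ship[0->1]=2 prod=3 -> [8 8 6 17]
Step 2: demand=5,sold=5 ship[2->3]=1 ship[1->2]=2 ship[0->1]=2 prod=3 -> [9 8 7 13]
Step 3: demand=5,sold=5 ship[2->3]=1 ship[1->2]=2 ship[0->1]=2 prod=3 -> [10 8 8 9]
Step 4: demand=5,sold=5 ship[2->3]=1 ship[1->2]=2 ship[0->1]=2 prod=3 -> [11 8 9 5]
Step 5: demand=5,sold=5 ship[2->3]=1 ship[1->2]=2 ship[0->1]=2 prod=3 -> [12 8 10 1]
Step 6: demand=5,sold=1 ship[2->3]=1 ship[1->2]=2 ship[0->1]=2 prod=3 -> [13 8 11 1]
Step 7: demand=5,sold=1 ship[2->3]=1 ship[1->2]=2 ship[0->1]=2 prod=3 -> [14 8 12 1]
Step 8: demand=5,sold=1 ship[2->3]=1 ship[1->2]=2 ship[0->1]=2 prod=3 -> [15 8 13 1]
Step 9: demand=5,sold=1 ship[2->3]=1 ship[1->2]=2 ship[0->1]=2 prod=3 -> [16 8 14 1]
Step 10: demand=5,sold=1 ship[2->3]=1 ship[1->2]=2 ship[0->1]=2 prod=3 -> [17 8 15 1]
Step 11: demand=5,sold=1 ship[2->3]=1 ship[1->2]=2 ship[0->1]=2 prod=3 -> [18 8 16 1]
Step 12: demand=5,sold=1 ship[2->3]=1 ship[1->2]=2 ship[0->1]=2 prod=3 -> [19 8 17 1]
First stockout at step 6

6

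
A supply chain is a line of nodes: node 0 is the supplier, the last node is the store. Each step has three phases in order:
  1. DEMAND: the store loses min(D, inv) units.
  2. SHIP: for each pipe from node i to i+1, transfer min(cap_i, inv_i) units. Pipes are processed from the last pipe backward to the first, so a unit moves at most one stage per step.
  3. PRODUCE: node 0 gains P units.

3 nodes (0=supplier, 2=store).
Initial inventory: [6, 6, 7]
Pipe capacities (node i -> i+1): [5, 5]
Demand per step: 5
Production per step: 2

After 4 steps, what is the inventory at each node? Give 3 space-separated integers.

Step 1: demand=5,sold=5 ship[1->2]=5 ship[0->1]=5 prod=2 -> inv=[3 6 7]
Step 2: demand=5,sold=5 ship[1->2]=5 ship[0->1]=3 prod=2 -> inv=[2 4 7]
Step 3: demand=5,sold=5 ship[1->2]=4 ship[0->1]=2 prod=2 -> inv=[2 2 6]
Step 4: demand=5,sold=5 ship[1->2]=2 ship[0->1]=2 prod=2 -> inv=[2 2 3]

2 2 3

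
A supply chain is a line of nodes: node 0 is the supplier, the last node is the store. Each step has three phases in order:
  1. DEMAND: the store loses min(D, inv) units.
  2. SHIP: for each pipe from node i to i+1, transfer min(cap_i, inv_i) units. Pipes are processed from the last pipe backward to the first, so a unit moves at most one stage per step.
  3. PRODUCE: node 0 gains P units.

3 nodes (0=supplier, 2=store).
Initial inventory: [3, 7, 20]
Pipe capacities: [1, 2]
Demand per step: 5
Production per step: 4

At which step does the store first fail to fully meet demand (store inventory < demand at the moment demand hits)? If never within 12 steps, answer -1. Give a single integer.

Step 1: demand=5,sold=5 ship[1->2]=2 ship[0->1]=1 prod=4 -> [6 6 17]
Step 2: demand=5,sold=5 ship[1->2]=2 ship[0->1]=1 prod=4 -> [9 5 14]
Step 3: demand=5,sold=5 ship[1->2]=2 ship[0->1]=1 prod=4 -> [12 4 11]
Step 4: demand=5,sold=5 ship[1->2]=2 ship[0->1]=1 prod=4 -> [15 3 8]
Step 5: demand=5,sold=5 ship[1->2]=2 ship[0->1]=1 prod=4 -> [18 2 5]
Step 6: demand=5,sold=5 ship[1->2]=2 ship[0->1]=1 prod=4 -> [21 1 2]
Step 7: demand=5,sold=2 ship[1->2]=1 ship[0->1]=1 prod=4 -> [24 1 1]
Step 8: demand=5,sold=1 ship[1->2]=1 ship[0->1]=1 prod=4 -> [27 1 1]
Step 9: demand=5,sold=1 ship[1->2]=1 ship[0->1]=1 prod=4 -> [30 1 1]
Step 10: demand=5,sold=1 ship[1->2]=1 ship[0->1]=1 prod=4 -> [33 1 1]
Step 11: demand=5,sold=1 ship[1->2]=1 ship[0->1]=1 prod=4 -> [36 1 1]
Step 12: demand=5,sold=1 ship[1->2]=1 ship[0->1]=1 prod=4 -> [39 1 1]
First stockout at step 7

7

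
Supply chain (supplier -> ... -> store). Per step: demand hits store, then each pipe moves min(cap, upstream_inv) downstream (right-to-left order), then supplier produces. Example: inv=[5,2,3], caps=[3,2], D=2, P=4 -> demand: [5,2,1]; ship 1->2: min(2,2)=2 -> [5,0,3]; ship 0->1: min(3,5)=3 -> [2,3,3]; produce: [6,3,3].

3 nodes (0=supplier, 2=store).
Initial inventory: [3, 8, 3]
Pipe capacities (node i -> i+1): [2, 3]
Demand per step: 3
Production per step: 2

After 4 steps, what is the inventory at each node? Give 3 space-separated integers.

Step 1: demand=3,sold=3 ship[1->2]=3 ship[0->1]=2 prod=2 -> inv=[3 7 3]
Step 2: demand=3,sold=3 ship[1->2]=3 ship[0->1]=2 prod=2 -> inv=[3 6 3]
Step 3: demand=3,sold=3 ship[1->2]=3 ship[0->1]=2 prod=2 -> inv=[3 5 3]
Step 4: demand=3,sold=3 ship[1->2]=3 ship[0->1]=2 prod=2 -> inv=[3 4 3]

3 4 3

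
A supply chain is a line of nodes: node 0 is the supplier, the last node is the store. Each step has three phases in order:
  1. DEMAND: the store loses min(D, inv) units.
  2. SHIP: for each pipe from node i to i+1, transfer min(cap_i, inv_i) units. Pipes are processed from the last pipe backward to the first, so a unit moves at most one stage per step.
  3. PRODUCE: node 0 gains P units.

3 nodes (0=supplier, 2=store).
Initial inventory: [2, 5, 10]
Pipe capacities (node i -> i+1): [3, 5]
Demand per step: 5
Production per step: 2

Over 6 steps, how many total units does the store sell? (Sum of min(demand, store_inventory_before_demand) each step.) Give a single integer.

Answer: 23

Derivation:
Step 1: sold=5 (running total=5) -> [2 2 10]
Step 2: sold=5 (running total=10) -> [2 2 7]
Step 3: sold=5 (running total=15) -> [2 2 4]
Step 4: sold=4 (running total=19) -> [2 2 2]
Step 5: sold=2 (running total=21) -> [2 2 2]
Step 6: sold=2 (running total=23) -> [2 2 2]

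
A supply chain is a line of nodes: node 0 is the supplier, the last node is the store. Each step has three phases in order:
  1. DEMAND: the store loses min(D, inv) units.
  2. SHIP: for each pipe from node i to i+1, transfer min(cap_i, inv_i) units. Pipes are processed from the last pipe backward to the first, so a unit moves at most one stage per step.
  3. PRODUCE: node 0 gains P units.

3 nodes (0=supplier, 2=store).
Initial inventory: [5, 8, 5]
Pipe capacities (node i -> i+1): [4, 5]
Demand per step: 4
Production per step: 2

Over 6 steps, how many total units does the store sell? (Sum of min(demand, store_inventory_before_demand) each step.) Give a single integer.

Step 1: sold=4 (running total=4) -> [3 7 6]
Step 2: sold=4 (running total=8) -> [2 5 7]
Step 3: sold=4 (running total=12) -> [2 2 8]
Step 4: sold=4 (running total=16) -> [2 2 6]
Step 5: sold=4 (running total=20) -> [2 2 4]
Step 6: sold=4 (running total=24) -> [2 2 2]

Answer: 24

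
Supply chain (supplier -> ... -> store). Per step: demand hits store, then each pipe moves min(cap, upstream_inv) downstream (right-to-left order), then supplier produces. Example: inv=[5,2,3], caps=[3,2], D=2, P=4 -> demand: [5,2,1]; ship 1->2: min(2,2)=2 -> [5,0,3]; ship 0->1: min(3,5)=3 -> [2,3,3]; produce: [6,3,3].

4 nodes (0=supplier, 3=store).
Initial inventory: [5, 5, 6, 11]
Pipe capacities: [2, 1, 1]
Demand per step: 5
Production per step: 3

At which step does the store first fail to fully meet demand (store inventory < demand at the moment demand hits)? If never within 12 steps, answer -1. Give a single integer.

Step 1: demand=5,sold=5 ship[2->3]=1 ship[1->2]=1 ship[0->1]=2 prod=3 -> [6 6 6 7]
Step 2: demand=5,sold=5 ship[2->3]=1 ship[1->2]=1 ship[0->1]=2 prod=3 -> [7 7 6 3]
Step 3: demand=5,sold=3 ship[2->3]=1 ship[1->2]=1 ship[0->1]=2 prod=3 -> [8 8 6 1]
Step 4: demand=5,sold=1 ship[2->3]=1 ship[1->2]=1 ship[0->1]=2 prod=3 -> [9 9 6 1]
Step 5: demand=5,sold=1 ship[2->3]=1 ship[1->2]=1 ship[0->1]=2 prod=3 -> [10 10 6 1]
Step 6: demand=5,sold=1 ship[2->3]=1 ship[1->2]=1 ship[0->1]=2 prod=3 -> [11 11 6 1]
Step 7: demand=5,sold=1 ship[2->3]=1 ship[1->2]=1 ship[0->1]=2 prod=3 -> [12 12 6 1]
Step 8: demand=5,sold=1 ship[2->3]=1 ship[1->2]=1 ship[0->1]=2 prod=3 -> [13 13 6 1]
Step 9: demand=5,sold=1 ship[2->3]=1 ship[1->2]=1 ship[0->1]=2 prod=3 -> [14 14 6 1]
Step 10: demand=5,sold=1 ship[2->3]=1 ship[1->2]=1 ship[0->1]=2 prod=3 -> [15 15 6 1]
Step 11: demand=5,sold=1 ship[2->3]=1 ship[1->2]=1 ship[0->1]=2 prod=3 -> [16 16 6 1]
Step 12: demand=5,sold=1 ship[2->3]=1 ship[1->2]=1 ship[0->1]=2 prod=3 -> [17 17 6 1]
First stockout at step 3

3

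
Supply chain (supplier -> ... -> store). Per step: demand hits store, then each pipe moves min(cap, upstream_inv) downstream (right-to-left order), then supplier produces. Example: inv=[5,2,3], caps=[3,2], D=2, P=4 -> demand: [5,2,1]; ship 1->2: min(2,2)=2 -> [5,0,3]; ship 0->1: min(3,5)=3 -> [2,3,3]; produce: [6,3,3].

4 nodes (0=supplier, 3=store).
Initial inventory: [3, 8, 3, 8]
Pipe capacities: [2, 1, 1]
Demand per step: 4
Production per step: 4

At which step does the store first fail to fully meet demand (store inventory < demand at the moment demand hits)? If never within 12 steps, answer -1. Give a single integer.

Step 1: demand=4,sold=4 ship[2->3]=1 ship[1->2]=1 ship[0->1]=2 prod=4 -> [5 9 3 5]
Step 2: demand=4,sold=4 ship[2->3]=1 ship[1->2]=1 ship[0->1]=2 prod=4 -> [7 10 3 2]
Step 3: demand=4,sold=2 ship[2->3]=1 ship[1->2]=1 ship[0->1]=2 prod=4 -> [9 11 3 1]
Step 4: demand=4,sold=1 ship[2->3]=1 ship[1->2]=1 ship[0->1]=2 prod=4 -> [11 12 3 1]
Step 5: demand=4,sold=1 ship[2->3]=1 ship[1->2]=1 ship[0->1]=2 prod=4 -> [13 13 3 1]
Step 6: demand=4,sold=1 ship[2->3]=1 ship[1->2]=1 ship[0->1]=2 prod=4 -> [15 14 3 1]
Step 7: demand=4,sold=1 ship[2->3]=1 ship[1->2]=1 ship[0->1]=2 prod=4 -> [17 15 3 1]
Step 8: demand=4,sold=1 ship[2->3]=1 ship[1->2]=1 ship[0->1]=2 prod=4 -> [19 16 3 1]
Step 9: demand=4,sold=1 ship[2->3]=1 ship[1->2]=1 ship[0->1]=2 prod=4 -> [21 17 3 1]
Step 10: demand=4,sold=1 ship[2->3]=1 ship[1->2]=1 ship[0->1]=2 prod=4 -> [23 18 3 1]
Step 11: demand=4,sold=1 ship[2->3]=1 ship[1->2]=1 ship[0->1]=2 prod=4 -> [25 19 3 1]
Step 12: demand=4,sold=1 ship[2->3]=1 ship[1->2]=1 ship[0->1]=2 prod=4 -> [27 20 3 1]
First stockout at step 3

3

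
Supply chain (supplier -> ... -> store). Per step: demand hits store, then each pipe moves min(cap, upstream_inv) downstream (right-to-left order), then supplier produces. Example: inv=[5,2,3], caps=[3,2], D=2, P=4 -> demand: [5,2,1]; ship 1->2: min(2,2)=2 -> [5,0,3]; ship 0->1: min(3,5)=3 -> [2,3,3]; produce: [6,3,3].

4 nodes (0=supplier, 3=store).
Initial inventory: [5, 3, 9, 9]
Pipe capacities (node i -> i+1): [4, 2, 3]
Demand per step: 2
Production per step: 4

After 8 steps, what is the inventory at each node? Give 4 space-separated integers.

Step 1: demand=2,sold=2 ship[2->3]=3 ship[1->2]=2 ship[0->1]=4 prod=4 -> inv=[5 5 8 10]
Step 2: demand=2,sold=2 ship[2->3]=3 ship[1->2]=2 ship[0->1]=4 prod=4 -> inv=[5 7 7 11]
Step 3: demand=2,sold=2 ship[2->3]=3 ship[1->2]=2 ship[0->1]=4 prod=4 -> inv=[5 9 6 12]
Step 4: demand=2,sold=2 ship[2->3]=3 ship[1->2]=2 ship[0->1]=4 prod=4 -> inv=[5 11 5 13]
Step 5: demand=2,sold=2 ship[2->3]=3 ship[1->2]=2 ship[0->1]=4 prod=4 -> inv=[5 13 4 14]
Step 6: demand=2,sold=2 ship[2->3]=3 ship[1->2]=2 ship[0->1]=4 prod=4 -> inv=[5 15 3 15]
Step 7: demand=2,sold=2 ship[2->3]=3 ship[1->2]=2 ship[0->1]=4 prod=4 -> inv=[5 17 2 16]
Step 8: demand=2,sold=2 ship[2->3]=2 ship[1->2]=2 ship[0->1]=4 prod=4 -> inv=[5 19 2 16]

5 19 2 16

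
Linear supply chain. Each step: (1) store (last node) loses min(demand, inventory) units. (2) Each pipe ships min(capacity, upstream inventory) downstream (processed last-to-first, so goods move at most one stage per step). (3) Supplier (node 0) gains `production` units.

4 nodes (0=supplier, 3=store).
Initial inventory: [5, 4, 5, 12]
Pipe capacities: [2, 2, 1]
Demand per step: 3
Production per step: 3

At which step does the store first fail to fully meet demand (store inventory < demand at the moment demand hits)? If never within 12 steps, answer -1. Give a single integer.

Step 1: demand=3,sold=3 ship[2->3]=1 ship[1->2]=2 ship[0->1]=2 prod=3 -> [6 4 6 10]
Step 2: demand=3,sold=3 ship[2->3]=1 ship[1->2]=2 ship[0->1]=2 prod=3 -> [7 4 7 8]
Step 3: demand=3,sold=3 ship[2->3]=1 ship[1->2]=2 ship[0->1]=2 prod=3 -> [8 4 8 6]
Step 4: demand=3,sold=3 ship[2->3]=1 ship[1->2]=2 ship[0->1]=2 prod=3 -> [9 4 9 4]
Step 5: demand=3,sold=3 ship[2->3]=1 ship[1->2]=2 ship[0->1]=2 prod=3 -> [10 4 10 2]
Step 6: demand=3,sold=2 ship[2->3]=1 ship[1->2]=2 ship[0->1]=2 prod=3 -> [11 4 11 1]
Step 7: demand=3,sold=1 ship[2->3]=1 ship[1->2]=2 ship[0->1]=2 prod=3 -> [12 4 12 1]
Step 8: demand=3,sold=1 ship[2->3]=1 ship[1->2]=2 ship[0->1]=2 prod=3 -> [13 4 13 1]
Step 9: demand=3,sold=1 ship[2->3]=1 ship[1->2]=2 ship[0->1]=2 prod=3 -> [14 4 14 1]
Step 10: demand=3,sold=1 ship[2->3]=1 ship[1->2]=2 ship[0->1]=2 prod=3 -> [15 4 15 1]
Step 11: demand=3,sold=1 ship[2->3]=1 ship[1->2]=2 ship[0->1]=2 prod=3 -> [16 4 16 1]
Step 12: demand=3,sold=1 ship[2->3]=1 ship[1->2]=2 ship[0->1]=2 prod=3 -> [17 4 17 1]
First stockout at step 6

6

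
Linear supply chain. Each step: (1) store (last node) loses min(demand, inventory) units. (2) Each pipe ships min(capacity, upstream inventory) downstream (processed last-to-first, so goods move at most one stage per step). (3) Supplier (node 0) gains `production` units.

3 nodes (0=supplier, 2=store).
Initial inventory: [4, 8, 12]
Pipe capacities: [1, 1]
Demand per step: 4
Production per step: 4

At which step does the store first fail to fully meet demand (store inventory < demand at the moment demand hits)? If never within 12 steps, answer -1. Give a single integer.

Step 1: demand=4,sold=4 ship[1->2]=1 ship[0->1]=1 prod=4 -> [7 8 9]
Step 2: demand=4,sold=4 ship[1->2]=1 ship[0->1]=1 prod=4 -> [10 8 6]
Step 3: demand=4,sold=4 ship[1->2]=1 ship[0->1]=1 prod=4 -> [13 8 3]
Step 4: demand=4,sold=3 ship[1->2]=1 ship[0->1]=1 prod=4 -> [16 8 1]
Step 5: demand=4,sold=1 ship[1->2]=1 ship[0->1]=1 prod=4 -> [19 8 1]
Step 6: demand=4,sold=1 ship[1->2]=1 ship[0->1]=1 prod=4 -> [22 8 1]
Step 7: demand=4,sold=1 ship[1->2]=1 ship[0->1]=1 prod=4 -> [25 8 1]
Step 8: demand=4,sold=1 ship[1->2]=1 ship[0->1]=1 prod=4 -> [28 8 1]
Step 9: demand=4,sold=1 ship[1->2]=1 ship[0->1]=1 prod=4 -> [31 8 1]
Step 10: demand=4,sold=1 ship[1->2]=1 ship[0->1]=1 prod=4 -> [34 8 1]
Step 11: demand=4,sold=1 ship[1->2]=1 ship[0->1]=1 prod=4 -> [37 8 1]
Step 12: demand=4,sold=1 ship[1->2]=1 ship[0->1]=1 prod=4 -> [40 8 1]
First stockout at step 4

4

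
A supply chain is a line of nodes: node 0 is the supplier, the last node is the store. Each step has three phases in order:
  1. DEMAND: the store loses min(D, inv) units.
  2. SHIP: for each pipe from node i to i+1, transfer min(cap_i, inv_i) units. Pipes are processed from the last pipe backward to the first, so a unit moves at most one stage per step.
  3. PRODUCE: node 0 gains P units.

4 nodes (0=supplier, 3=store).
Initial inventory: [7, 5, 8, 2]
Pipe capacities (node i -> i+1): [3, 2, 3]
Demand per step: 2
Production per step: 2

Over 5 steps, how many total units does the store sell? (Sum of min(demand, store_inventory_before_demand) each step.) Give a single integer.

Answer: 10

Derivation:
Step 1: sold=2 (running total=2) -> [6 6 7 3]
Step 2: sold=2 (running total=4) -> [5 7 6 4]
Step 3: sold=2 (running total=6) -> [4 8 5 5]
Step 4: sold=2 (running total=8) -> [3 9 4 6]
Step 5: sold=2 (running total=10) -> [2 10 3 7]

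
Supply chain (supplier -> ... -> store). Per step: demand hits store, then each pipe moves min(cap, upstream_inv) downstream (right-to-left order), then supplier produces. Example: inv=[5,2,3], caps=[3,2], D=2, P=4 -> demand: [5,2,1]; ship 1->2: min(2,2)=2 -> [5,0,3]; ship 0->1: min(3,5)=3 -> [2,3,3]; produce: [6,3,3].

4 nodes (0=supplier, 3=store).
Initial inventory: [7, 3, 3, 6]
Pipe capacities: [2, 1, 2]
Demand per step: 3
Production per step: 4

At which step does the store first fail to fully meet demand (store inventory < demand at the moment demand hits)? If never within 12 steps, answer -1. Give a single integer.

Step 1: demand=3,sold=3 ship[2->3]=2 ship[1->2]=1 ship[0->1]=2 prod=4 -> [9 4 2 5]
Step 2: demand=3,sold=3 ship[2->3]=2 ship[1->2]=1 ship[0->1]=2 prod=4 -> [11 5 1 4]
Step 3: demand=3,sold=3 ship[2->3]=1 ship[1->2]=1 ship[0->1]=2 prod=4 -> [13 6 1 2]
Step 4: demand=3,sold=2 ship[2->3]=1 ship[1->2]=1 ship[0->1]=2 prod=4 -> [15 7 1 1]
Step 5: demand=3,sold=1 ship[2->3]=1 ship[1->2]=1 ship[0->1]=2 prod=4 -> [17 8 1 1]
Step 6: demand=3,sold=1 ship[2->3]=1 ship[1->2]=1 ship[0->1]=2 prod=4 -> [19 9 1 1]
Step 7: demand=3,sold=1 ship[2->3]=1 ship[1->2]=1 ship[0->1]=2 prod=4 -> [21 10 1 1]
Step 8: demand=3,sold=1 ship[2->3]=1 ship[1->2]=1 ship[0->1]=2 prod=4 -> [23 11 1 1]
Step 9: demand=3,sold=1 ship[2->3]=1 ship[1->2]=1 ship[0->1]=2 prod=4 -> [25 12 1 1]
Step 10: demand=3,sold=1 ship[2->3]=1 ship[1->2]=1 ship[0->1]=2 prod=4 -> [27 13 1 1]
Step 11: demand=3,sold=1 ship[2->3]=1 ship[1->2]=1 ship[0->1]=2 prod=4 -> [29 14 1 1]
Step 12: demand=3,sold=1 ship[2->3]=1 ship[1->2]=1 ship[0->1]=2 prod=4 -> [31 15 1 1]
First stockout at step 4

4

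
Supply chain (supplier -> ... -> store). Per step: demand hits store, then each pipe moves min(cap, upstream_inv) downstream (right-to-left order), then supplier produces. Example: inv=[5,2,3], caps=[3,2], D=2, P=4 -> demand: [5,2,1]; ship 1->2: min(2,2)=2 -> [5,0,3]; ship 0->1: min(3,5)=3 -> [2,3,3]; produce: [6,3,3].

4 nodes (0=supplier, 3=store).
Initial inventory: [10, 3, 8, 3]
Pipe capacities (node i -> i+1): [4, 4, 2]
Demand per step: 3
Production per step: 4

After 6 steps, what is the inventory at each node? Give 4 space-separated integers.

Step 1: demand=3,sold=3 ship[2->3]=2 ship[1->2]=3 ship[0->1]=4 prod=4 -> inv=[10 4 9 2]
Step 2: demand=3,sold=2 ship[2->3]=2 ship[1->2]=4 ship[0->1]=4 prod=4 -> inv=[10 4 11 2]
Step 3: demand=3,sold=2 ship[2->3]=2 ship[1->2]=4 ship[0->1]=4 prod=4 -> inv=[10 4 13 2]
Step 4: demand=3,sold=2 ship[2->3]=2 ship[1->2]=4 ship[0->1]=4 prod=4 -> inv=[10 4 15 2]
Step 5: demand=3,sold=2 ship[2->3]=2 ship[1->2]=4 ship[0->1]=4 prod=4 -> inv=[10 4 17 2]
Step 6: demand=3,sold=2 ship[2->3]=2 ship[1->2]=4 ship[0->1]=4 prod=4 -> inv=[10 4 19 2]

10 4 19 2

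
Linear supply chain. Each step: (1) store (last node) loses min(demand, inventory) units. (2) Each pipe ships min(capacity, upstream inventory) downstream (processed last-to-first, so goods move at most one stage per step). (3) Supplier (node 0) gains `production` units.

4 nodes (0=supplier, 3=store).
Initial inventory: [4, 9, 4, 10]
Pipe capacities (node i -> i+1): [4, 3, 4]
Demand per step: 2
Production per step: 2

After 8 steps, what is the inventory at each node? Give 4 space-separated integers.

Step 1: demand=2,sold=2 ship[2->3]=4 ship[1->2]=3 ship[0->1]=4 prod=2 -> inv=[2 10 3 12]
Step 2: demand=2,sold=2 ship[2->3]=3 ship[1->2]=3 ship[0->1]=2 prod=2 -> inv=[2 9 3 13]
Step 3: demand=2,sold=2 ship[2->3]=3 ship[1->2]=3 ship[0->1]=2 prod=2 -> inv=[2 8 3 14]
Step 4: demand=2,sold=2 ship[2->3]=3 ship[1->2]=3 ship[0->1]=2 prod=2 -> inv=[2 7 3 15]
Step 5: demand=2,sold=2 ship[2->3]=3 ship[1->2]=3 ship[0->1]=2 prod=2 -> inv=[2 6 3 16]
Step 6: demand=2,sold=2 ship[2->3]=3 ship[1->2]=3 ship[0->1]=2 prod=2 -> inv=[2 5 3 17]
Step 7: demand=2,sold=2 ship[2->3]=3 ship[1->2]=3 ship[0->1]=2 prod=2 -> inv=[2 4 3 18]
Step 8: demand=2,sold=2 ship[2->3]=3 ship[1->2]=3 ship[0->1]=2 prod=2 -> inv=[2 3 3 19]

2 3 3 19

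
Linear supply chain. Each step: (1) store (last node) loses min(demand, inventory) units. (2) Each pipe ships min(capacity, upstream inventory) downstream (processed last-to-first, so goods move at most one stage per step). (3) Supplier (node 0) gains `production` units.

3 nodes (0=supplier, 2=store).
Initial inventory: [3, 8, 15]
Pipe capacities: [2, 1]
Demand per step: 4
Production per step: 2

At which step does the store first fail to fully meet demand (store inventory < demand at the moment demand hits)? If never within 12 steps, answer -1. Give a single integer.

Step 1: demand=4,sold=4 ship[1->2]=1 ship[0->1]=2 prod=2 -> [3 9 12]
Step 2: demand=4,sold=4 ship[1->2]=1 ship[0->1]=2 prod=2 -> [3 10 9]
Step 3: demand=4,sold=4 ship[1->2]=1 ship[0->1]=2 prod=2 -> [3 11 6]
Step 4: demand=4,sold=4 ship[1->2]=1 ship[0->1]=2 prod=2 -> [3 12 3]
Step 5: demand=4,sold=3 ship[1->2]=1 ship[0->1]=2 prod=2 -> [3 13 1]
Step 6: demand=4,sold=1 ship[1->2]=1 ship[0->1]=2 prod=2 -> [3 14 1]
Step 7: demand=4,sold=1 ship[1->2]=1 ship[0->1]=2 prod=2 -> [3 15 1]
Step 8: demand=4,sold=1 ship[1->2]=1 ship[0->1]=2 prod=2 -> [3 16 1]
Step 9: demand=4,sold=1 ship[1->2]=1 ship[0->1]=2 prod=2 -> [3 17 1]
Step 10: demand=4,sold=1 ship[1->2]=1 ship[0->1]=2 prod=2 -> [3 18 1]
Step 11: demand=4,sold=1 ship[1->2]=1 ship[0->1]=2 prod=2 -> [3 19 1]
Step 12: demand=4,sold=1 ship[1->2]=1 ship[0->1]=2 prod=2 -> [3 20 1]
First stockout at step 5

5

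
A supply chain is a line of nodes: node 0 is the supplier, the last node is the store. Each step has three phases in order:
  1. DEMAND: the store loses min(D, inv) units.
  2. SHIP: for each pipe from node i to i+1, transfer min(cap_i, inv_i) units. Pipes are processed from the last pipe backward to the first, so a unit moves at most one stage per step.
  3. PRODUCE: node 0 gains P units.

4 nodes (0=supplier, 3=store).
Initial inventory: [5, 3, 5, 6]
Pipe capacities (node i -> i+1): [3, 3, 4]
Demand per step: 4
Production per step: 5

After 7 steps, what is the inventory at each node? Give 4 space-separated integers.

Step 1: demand=4,sold=4 ship[2->3]=4 ship[1->2]=3 ship[0->1]=3 prod=5 -> inv=[7 3 4 6]
Step 2: demand=4,sold=4 ship[2->3]=4 ship[1->2]=3 ship[0->1]=3 prod=5 -> inv=[9 3 3 6]
Step 3: demand=4,sold=4 ship[2->3]=3 ship[1->2]=3 ship[0->1]=3 prod=5 -> inv=[11 3 3 5]
Step 4: demand=4,sold=4 ship[2->3]=3 ship[1->2]=3 ship[0->1]=3 prod=5 -> inv=[13 3 3 4]
Step 5: demand=4,sold=4 ship[2->3]=3 ship[1->2]=3 ship[0->1]=3 prod=5 -> inv=[15 3 3 3]
Step 6: demand=4,sold=3 ship[2->3]=3 ship[1->2]=3 ship[0->1]=3 prod=5 -> inv=[17 3 3 3]
Step 7: demand=4,sold=3 ship[2->3]=3 ship[1->2]=3 ship[0->1]=3 prod=5 -> inv=[19 3 3 3]

19 3 3 3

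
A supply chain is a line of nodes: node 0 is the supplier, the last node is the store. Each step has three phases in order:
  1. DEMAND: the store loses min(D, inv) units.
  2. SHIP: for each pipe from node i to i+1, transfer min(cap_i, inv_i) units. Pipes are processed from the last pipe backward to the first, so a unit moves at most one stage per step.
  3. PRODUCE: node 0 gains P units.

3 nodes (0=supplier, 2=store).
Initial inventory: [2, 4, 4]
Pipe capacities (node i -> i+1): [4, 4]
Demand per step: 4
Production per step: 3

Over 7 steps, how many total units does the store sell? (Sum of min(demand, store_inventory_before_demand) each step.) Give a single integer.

Step 1: sold=4 (running total=4) -> [3 2 4]
Step 2: sold=4 (running total=8) -> [3 3 2]
Step 3: sold=2 (running total=10) -> [3 3 3]
Step 4: sold=3 (running total=13) -> [3 3 3]
Step 5: sold=3 (running total=16) -> [3 3 3]
Step 6: sold=3 (running total=19) -> [3 3 3]
Step 7: sold=3 (running total=22) -> [3 3 3]

Answer: 22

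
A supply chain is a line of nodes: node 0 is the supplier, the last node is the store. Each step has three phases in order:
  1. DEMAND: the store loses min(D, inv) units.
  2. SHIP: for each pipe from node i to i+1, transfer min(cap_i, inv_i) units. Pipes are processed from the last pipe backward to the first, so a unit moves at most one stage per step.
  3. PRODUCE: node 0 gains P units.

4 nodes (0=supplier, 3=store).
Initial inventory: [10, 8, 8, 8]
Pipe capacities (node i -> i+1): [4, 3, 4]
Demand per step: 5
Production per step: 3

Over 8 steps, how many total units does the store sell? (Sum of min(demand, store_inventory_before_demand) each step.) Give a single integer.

Step 1: sold=5 (running total=5) -> [9 9 7 7]
Step 2: sold=5 (running total=10) -> [8 10 6 6]
Step 3: sold=5 (running total=15) -> [7 11 5 5]
Step 4: sold=5 (running total=20) -> [6 12 4 4]
Step 5: sold=4 (running total=24) -> [5 13 3 4]
Step 6: sold=4 (running total=28) -> [4 14 3 3]
Step 7: sold=3 (running total=31) -> [3 15 3 3]
Step 8: sold=3 (running total=34) -> [3 15 3 3]

Answer: 34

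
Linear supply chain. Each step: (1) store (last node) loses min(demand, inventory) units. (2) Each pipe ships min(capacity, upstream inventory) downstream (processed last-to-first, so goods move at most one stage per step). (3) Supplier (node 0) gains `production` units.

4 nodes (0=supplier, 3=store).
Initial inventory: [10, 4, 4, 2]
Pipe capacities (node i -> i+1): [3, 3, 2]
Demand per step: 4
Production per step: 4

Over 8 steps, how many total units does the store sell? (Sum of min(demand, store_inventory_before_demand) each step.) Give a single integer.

Answer: 16

Derivation:
Step 1: sold=2 (running total=2) -> [11 4 5 2]
Step 2: sold=2 (running total=4) -> [12 4 6 2]
Step 3: sold=2 (running total=6) -> [13 4 7 2]
Step 4: sold=2 (running total=8) -> [14 4 8 2]
Step 5: sold=2 (running total=10) -> [15 4 9 2]
Step 6: sold=2 (running total=12) -> [16 4 10 2]
Step 7: sold=2 (running total=14) -> [17 4 11 2]
Step 8: sold=2 (running total=16) -> [18 4 12 2]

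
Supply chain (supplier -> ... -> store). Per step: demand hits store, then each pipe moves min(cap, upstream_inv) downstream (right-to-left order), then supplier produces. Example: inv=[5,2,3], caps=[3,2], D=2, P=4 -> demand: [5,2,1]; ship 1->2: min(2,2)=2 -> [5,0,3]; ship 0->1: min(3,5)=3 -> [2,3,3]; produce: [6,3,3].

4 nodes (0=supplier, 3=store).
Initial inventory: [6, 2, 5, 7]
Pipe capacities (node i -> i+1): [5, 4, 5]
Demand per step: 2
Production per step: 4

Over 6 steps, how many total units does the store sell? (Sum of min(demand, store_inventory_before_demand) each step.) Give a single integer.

Step 1: sold=2 (running total=2) -> [5 5 2 10]
Step 2: sold=2 (running total=4) -> [4 6 4 10]
Step 3: sold=2 (running total=6) -> [4 6 4 12]
Step 4: sold=2 (running total=8) -> [4 6 4 14]
Step 5: sold=2 (running total=10) -> [4 6 4 16]
Step 6: sold=2 (running total=12) -> [4 6 4 18]

Answer: 12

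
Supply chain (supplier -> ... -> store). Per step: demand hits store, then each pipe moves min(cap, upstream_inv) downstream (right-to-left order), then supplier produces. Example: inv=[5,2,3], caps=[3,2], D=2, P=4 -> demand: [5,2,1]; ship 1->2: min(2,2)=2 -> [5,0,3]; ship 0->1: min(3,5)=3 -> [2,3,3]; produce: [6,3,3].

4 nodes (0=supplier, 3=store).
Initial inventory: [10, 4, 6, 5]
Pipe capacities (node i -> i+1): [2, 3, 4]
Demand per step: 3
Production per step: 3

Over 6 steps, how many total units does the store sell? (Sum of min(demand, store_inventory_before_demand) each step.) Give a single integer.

Answer: 18

Derivation:
Step 1: sold=3 (running total=3) -> [11 3 5 6]
Step 2: sold=3 (running total=6) -> [12 2 4 7]
Step 3: sold=3 (running total=9) -> [13 2 2 8]
Step 4: sold=3 (running total=12) -> [14 2 2 7]
Step 5: sold=3 (running total=15) -> [15 2 2 6]
Step 6: sold=3 (running total=18) -> [16 2 2 5]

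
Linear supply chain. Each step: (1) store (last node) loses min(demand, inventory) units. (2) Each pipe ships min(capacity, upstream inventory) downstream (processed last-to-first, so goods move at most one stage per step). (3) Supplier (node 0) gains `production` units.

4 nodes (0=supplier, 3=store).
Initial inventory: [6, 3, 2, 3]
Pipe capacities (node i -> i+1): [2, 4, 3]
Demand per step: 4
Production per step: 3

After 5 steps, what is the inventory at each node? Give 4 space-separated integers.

Step 1: demand=4,sold=3 ship[2->3]=2 ship[1->2]=3 ship[0->1]=2 prod=3 -> inv=[7 2 3 2]
Step 2: demand=4,sold=2 ship[2->3]=3 ship[1->2]=2 ship[0->1]=2 prod=3 -> inv=[8 2 2 3]
Step 3: demand=4,sold=3 ship[2->3]=2 ship[1->2]=2 ship[0->1]=2 prod=3 -> inv=[9 2 2 2]
Step 4: demand=4,sold=2 ship[2->3]=2 ship[1->2]=2 ship[0->1]=2 prod=3 -> inv=[10 2 2 2]
Step 5: demand=4,sold=2 ship[2->3]=2 ship[1->2]=2 ship[0->1]=2 prod=3 -> inv=[11 2 2 2]

11 2 2 2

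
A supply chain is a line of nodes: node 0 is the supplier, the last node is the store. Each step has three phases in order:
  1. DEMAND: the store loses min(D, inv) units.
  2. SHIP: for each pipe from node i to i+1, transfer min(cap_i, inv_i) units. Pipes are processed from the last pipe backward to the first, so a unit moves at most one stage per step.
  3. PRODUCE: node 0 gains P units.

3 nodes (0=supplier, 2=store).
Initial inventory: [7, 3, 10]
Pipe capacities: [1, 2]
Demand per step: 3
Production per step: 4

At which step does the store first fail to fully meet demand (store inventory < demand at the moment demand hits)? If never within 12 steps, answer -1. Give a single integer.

Step 1: demand=3,sold=3 ship[1->2]=2 ship[0->1]=1 prod=4 -> [10 2 9]
Step 2: demand=3,sold=3 ship[1->2]=2 ship[0->1]=1 prod=4 -> [13 1 8]
Step 3: demand=3,sold=3 ship[1->2]=1 ship[0->1]=1 prod=4 -> [16 1 6]
Step 4: demand=3,sold=3 ship[1->2]=1 ship[0->1]=1 prod=4 -> [19 1 4]
Step 5: demand=3,sold=3 ship[1->2]=1 ship[0->1]=1 prod=4 -> [22 1 2]
Step 6: demand=3,sold=2 ship[1->2]=1 ship[0->1]=1 prod=4 -> [25 1 1]
Step 7: demand=3,sold=1 ship[1->2]=1 ship[0->1]=1 prod=4 -> [28 1 1]
Step 8: demand=3,sold=1 ship[1->2]=1 ship[0->1]=1 prod=4 -> [31 1 1]
Step 9: demand=3,sold=1 ship[1->2]=1 ship[0->1]=1 prod=4 -> [34 1 1]
Step 10: demand=3,sold=1 ship[1->2]=1 ship[0->1]=1 prod=4 -> [37 1 1]
Step 11: demand=3,sold=1 ship[1->2]=1 ship[0->1]=1 prod=4 -> [40 1 1]
Step 12: demand=3,sold=1 ship[1->2]=1 ship[0->1]=1 prod=4 -> [43 1 1]
First stockout at step 6

6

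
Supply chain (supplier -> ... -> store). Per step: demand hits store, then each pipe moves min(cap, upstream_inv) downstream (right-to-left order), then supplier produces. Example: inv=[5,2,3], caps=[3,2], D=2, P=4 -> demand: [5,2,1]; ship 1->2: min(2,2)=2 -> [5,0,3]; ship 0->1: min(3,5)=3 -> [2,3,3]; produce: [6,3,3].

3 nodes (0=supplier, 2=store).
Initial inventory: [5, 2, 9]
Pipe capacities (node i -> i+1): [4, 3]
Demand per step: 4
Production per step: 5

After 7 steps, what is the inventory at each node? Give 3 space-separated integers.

Step 1: demand=4,sold=4 ship[1->2]=2 ship[0->1]=4 prod=5 -> inv=[6 4 7]
Step 2: demand=4,sold=4 ship[1->2]=3 ship[0->1]=4 prod=5 -> inv=[7 5 6]
Step 3: demand=4,sold=4 ship[1->2]=3 ship[0->1]=4 prod=5 -> inv=[8 6 5]
Step 4: demand=4,sold=4 ship[1->2]=3 ship[0->1]=4 prod=5 -> inv=[9 7 4]
Step 5: demand=4,sold=4 ship[1->2]=3 ship[0->1]=4 prod=5 -> inv=[10 8 3]
Step 6: demand=4,sold=3 ship[1->2]=3 ship[0->1]=4 prod=5 -> inv=[11 9 3]
Step 7: demand=4,sold=3 ship[1->2]=3 ship[0->1]=4 prod=5 -> inv=[12 10 3]

12 10 3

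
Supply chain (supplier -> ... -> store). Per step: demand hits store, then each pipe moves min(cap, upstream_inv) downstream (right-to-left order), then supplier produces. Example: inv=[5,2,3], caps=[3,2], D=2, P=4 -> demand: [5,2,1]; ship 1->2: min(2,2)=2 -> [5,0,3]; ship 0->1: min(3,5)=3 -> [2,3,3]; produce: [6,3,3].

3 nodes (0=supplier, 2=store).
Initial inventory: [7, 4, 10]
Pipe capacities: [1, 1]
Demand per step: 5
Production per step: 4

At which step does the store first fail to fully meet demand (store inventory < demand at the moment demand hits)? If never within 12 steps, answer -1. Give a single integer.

Step 1: demand=5,sold=5 ship[1->2]=1 ship[0->1]=1 prod=4 -> [10 4 6]
Step 2: demand=5,sold=5 ship[1->2]=1 ship[0->1]=1 prod=4 -> [13 4 2]
Step 3: demand=5,sold=2 ship[1->2]=1 ship[0->1]=1 prod=4 -> [16 4 1]
Step 4: demand=5,sold=1 ship[1->2]=1 ship[0->1]=1 prod=4 -> [19 4 1]
Step 5: demand=5,sold=1 ship[1->2]=1 ship[0->1]=1 prod=4 -> [22 4 1]
Step 6: demand=5,sold=1 ship[1->2]=1 ship[0->1]=1 prod=4 -> [25 4 1]
Step 7: demand=5,sold=1 ship[1->2]=1 ship[0->1]=1 prod=4 -> [28 4 1]
Step 8: demand=5,sold=1 ship[1->2]=1 ship[0->1]=1 prod=4 -> [31 4 1]
Step 9: demand=5,sold=1 ship[1->2]=1 ship[0->1]=1 prod=4 -> [34 4 1]
Step 10: demand=5,sold=1 ship[1->2]=1 ship[0->1]=1 prod=4 -> [37 4 1]
Step 11: demand=5,sold=1 ship[1->2]=1 ship[0->1]=1 prod=4 -> [40 4 1]
Step 12: demand=5,sold=1 ship[1->2]=1 ship[0->1]=1 prod=4 -> [43 4 1]
First stockout at step 3

3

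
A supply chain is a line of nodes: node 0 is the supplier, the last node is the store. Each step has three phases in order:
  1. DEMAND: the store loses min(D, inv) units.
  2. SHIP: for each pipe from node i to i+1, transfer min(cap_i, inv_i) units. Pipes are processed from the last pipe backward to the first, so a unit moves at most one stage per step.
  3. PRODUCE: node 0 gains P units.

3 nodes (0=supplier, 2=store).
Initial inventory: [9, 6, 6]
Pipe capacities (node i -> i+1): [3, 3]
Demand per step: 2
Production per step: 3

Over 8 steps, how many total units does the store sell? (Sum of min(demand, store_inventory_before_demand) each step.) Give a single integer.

Answer: 16

Derivation:
Step 1: sold=2 (running total=2) -> [9 6 7]
Step 2: sold=2 (running total=4) -> [9 6 8]
Step 3: sold=2 (running total=6) -> [9 6 9]
Step 4: sold=2 (running total=8) -> [9 6 10]
Step 5: sold=2 (running total=10) -> [9 6 11]
Step 6: sold=2 (running total=12) -> [9 6 12]
Step 7: sold=2 (running total=14) -> [9 6 13]
Step 8: sold=2 (running total=16) -> [9 6 14]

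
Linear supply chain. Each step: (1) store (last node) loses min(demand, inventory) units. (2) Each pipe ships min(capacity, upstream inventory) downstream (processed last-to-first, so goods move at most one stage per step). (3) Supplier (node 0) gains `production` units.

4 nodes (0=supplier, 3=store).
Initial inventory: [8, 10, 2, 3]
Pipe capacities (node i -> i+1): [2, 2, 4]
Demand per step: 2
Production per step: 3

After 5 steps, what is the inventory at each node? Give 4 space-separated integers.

Step 1: demand=2,sold=2 ship[2->3]=2 ship[1->2]=2 ship[0->1]=2 prod=3 -> inv=[9 10 2 3]
Step 2: demand=2,sold=2 ship[2->3]=2 ship[1->2]=2 ship[0->1]=2 prod=3 -> inv=[10 10 2 3]
Step 3: demand=2,sold=2 ship[2->3]=2 ship[1->2]=2 ship[0->1]=2 prod=3 -> inv=[11 10 2 3]
Step 4: demand=2,sold=2 ship[2->3]=2 ship[1->2]=2 ship[0->1]=2 prod=3 -> inv=[12 10 2 3]
Step 5: demand=2,sold=2 ship[2->3]=2 ship[1->2]=2 ship[0->1]=2 prod=3 -> inv=[13 10 2 3]

13 10 2 3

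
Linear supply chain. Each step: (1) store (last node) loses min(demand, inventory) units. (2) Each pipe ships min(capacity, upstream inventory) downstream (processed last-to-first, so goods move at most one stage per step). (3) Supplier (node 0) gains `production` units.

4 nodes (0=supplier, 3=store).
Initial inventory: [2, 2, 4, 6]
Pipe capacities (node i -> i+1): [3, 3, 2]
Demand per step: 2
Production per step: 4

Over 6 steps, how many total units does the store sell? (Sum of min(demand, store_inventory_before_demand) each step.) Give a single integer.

Step 1: sold=2 (running total=2) -> [4 2 4 6]
Step 2: sold=2 (running total=4) -> [5 3 4 6]
Step 3: sold=2 (running total=6) -> [6 3 5 6]
Step 4: sold=2 (running total=8) -> [7 3 6 6]
Step 5: sold=2 (running total=10) -> [8 3 7 6]
Step 6: sold=2 (running total=12) -> [9 3 8 6]

Answer: 12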